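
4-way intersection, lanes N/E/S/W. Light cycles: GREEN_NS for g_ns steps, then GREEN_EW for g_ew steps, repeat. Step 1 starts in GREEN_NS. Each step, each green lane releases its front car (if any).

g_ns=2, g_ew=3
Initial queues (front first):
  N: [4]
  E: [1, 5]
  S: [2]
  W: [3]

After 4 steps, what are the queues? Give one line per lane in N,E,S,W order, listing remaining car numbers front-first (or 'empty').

Step 1 [NS]: N:car4-GO,E:wait,S:car2-GO,W:wait | queues: N=0 E=2 S=0 W=1
Step 2 [NS]: N:empty,E:wait,S:empty,W:wait | queues: N=0 E=2 S=0 W=1
Step 3 [EW]: N:wait,E:car1-GO,S:wait,W:car3-GO | queues: N=0 E=1 S=0 W=0
Step 4 [EW]: N:wait,E:car5-GO,S:wait,W:empty | queues: N=0 E=0 S=0 W=0

N: empty
E: empty
S: empty
W: empty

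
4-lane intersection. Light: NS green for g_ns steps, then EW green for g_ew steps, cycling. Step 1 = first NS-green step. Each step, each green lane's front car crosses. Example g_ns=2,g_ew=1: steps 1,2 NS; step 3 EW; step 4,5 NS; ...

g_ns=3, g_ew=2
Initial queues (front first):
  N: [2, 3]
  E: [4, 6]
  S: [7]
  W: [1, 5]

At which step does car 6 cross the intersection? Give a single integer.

Step 1 [NS]: N:car2-GO,E:wait,S:car7-GO,W:wait | queues: N=1 E=2 S=0 W=2
Step 2 [NS]: N:car3-GO,E:wait,S:empty,W:wait | queues: N=0 E=2 S=0 W=2
Step 3 [NS]: N:empty,E:wait,S:empty,W:wait | queues: N=0 E=2 S=0 W=2
Step 4 [EW]: N:wait,E:car4-GO,S:wait,W:car1-GO | queues: N=0 E=1 S=0 W=1
Step 5 [EW]: N:wait,E:car6-GO,S:wait,W:car5-GO | queues: N=0 E=0 S=0 W=0
Car 6 crosses at step 5

5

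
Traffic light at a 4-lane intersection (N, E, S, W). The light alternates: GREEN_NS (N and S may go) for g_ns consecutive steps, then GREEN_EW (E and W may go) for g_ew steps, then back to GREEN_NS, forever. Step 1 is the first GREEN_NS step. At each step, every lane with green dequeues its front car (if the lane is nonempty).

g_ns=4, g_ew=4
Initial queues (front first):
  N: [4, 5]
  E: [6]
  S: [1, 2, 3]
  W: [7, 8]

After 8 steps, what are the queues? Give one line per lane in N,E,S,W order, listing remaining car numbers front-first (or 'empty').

Step 1 [NS]: N:car4-GO,E:wait,S:car1-GO,W:wait | queues: N=1 E=1 S=2 W=2
Step 2 [NS]: N:car5-GO,E:wait,S:car2-GO,W:wait | queues: N=0 E=1 S=1 W=2
Step 3 [NS]: N:empty,E:wait,S:car3-GO,W:wait | queues: N=0 E=1 S=0 W=2
Step 4 [NS]: N:empty,E:wait,S:empty,W:wait | queues: N=0 E=1 S=0 W=2
Step 5 [EW]: N:wait,E:car6-GO,S:wait,W:car7-GO | queues: N=0 E=0 S=0 W=1
Step 6 [EW]: N:wait,E:empty,S:wait,W:car8-GO | queues: N=0 E=0 S=0 W=0

N: empty
E: empty
S: empty
W: empty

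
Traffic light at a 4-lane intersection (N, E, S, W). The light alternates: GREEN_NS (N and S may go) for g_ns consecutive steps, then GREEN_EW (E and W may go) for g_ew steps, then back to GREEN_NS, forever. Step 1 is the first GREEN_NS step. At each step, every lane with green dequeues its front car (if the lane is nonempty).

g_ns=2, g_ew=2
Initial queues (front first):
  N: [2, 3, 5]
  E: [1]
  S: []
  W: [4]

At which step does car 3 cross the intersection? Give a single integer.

Step 1 [NS]: N:car2-GO,E:wait,S:empty,W:wait | queues: N=2 E=1 S=0 W=1
Step 2 [NS]: N:car3-GO,E:wait,S:empty,W:wait | queues: N=1 E=1 S=0 W=1
Step 3 [EW]: N:wait,E:car1-GO,S:wait,W:car4-GO | queues: N=1 E=0 S=0 W=0
Step 4 [EW]: N:wait,E:empty,S:wait,W:empty | queues: N=1 E=0 S=0 W=0
Step 5 [NS]: N:car5-GO,E:wait,S:empty,W:wait | queues: N=0 E=0 S=0 W=0
Car 3 crosses at step 2

2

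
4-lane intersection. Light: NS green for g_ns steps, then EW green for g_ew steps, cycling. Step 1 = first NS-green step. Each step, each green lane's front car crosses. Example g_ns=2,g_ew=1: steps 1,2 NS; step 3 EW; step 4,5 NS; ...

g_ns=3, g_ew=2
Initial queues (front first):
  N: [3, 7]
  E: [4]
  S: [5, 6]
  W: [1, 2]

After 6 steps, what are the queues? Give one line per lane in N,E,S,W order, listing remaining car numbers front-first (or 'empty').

Step 1 [NS]: N:car3-GO,E:wait,S:car5-GO,W:wait | queues: N=1 E=1 S=1 W=2
Step 2 [NS]: N:car7-GO,E:wait,S:car6-GO,W:wait | queues: N=0 E=1 S=0 W=2
Step 3 [NS]: N:empty,E:wait,S:empty,W:wait | queues: N=0 E=1 S=0 W=2
Step 4 [EW]: N:wait,E:car4-GO,S:wait,W:car1-GO | queues: N=0 E=0 S=0 W=1
Step 5 [EW]: N:wait,E:empty,S:wait,W:car2-GO | queues: N=0 E=0 S=0 W=0

N: empty
E: empty
S: empty
W: empty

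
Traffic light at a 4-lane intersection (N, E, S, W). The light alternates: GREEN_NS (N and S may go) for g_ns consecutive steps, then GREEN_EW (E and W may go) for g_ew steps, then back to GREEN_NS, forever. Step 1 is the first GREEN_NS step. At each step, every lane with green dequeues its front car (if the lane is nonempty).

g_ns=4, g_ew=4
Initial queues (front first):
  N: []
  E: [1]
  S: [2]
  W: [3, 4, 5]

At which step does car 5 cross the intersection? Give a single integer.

Step 1 [NS]: N:empty,E:wait,S:car2-GO,W:wait | queues: N=0 E=1 S=0 W=3
Step 2 [NS]: N:empty,E:wait,S:empty,W:wait | queues: N=0 E=1 S=0 W=3
Step 3 [NS]: N:empty,E:wait,S:empty,W:wait | queues: N=0 E=1 S=0 W=3
Step 4 [NS]: N:empty,E:wait,S:empty,W:wait | queues: N=0 E=1 S=0 W=3
Step 5 [EW]: N:wait,E:car1-GO,S:wait,W:car3-GO | queues: N=0 E=0 S=0 W=2
Step 6 [EW]: N:wait,E:empty,S:wait,W:car4-GO | queues: N=0 E=0 S=0 W=1
Step 7 [EW]: N:wait,E:empty,S:wait,W:car5-GO | queues: N=0 E=0 S=0 W=0
Car 5 crosses at step 7

7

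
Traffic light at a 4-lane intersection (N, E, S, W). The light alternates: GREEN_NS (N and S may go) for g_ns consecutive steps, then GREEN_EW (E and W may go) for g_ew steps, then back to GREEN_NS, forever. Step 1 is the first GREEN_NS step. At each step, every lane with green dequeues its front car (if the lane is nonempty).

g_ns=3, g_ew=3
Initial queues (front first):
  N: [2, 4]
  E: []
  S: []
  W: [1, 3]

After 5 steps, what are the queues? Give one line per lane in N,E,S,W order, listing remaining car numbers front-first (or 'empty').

Step 1 [NS]: N:car2-GO,E:wait,S:empty,W:wait | queues: N=1 E=0 S=0 W=2
Step 2 [NS]: N:car4-GO,E:wait,S:empty,W:wait | queues: N=0 E=0 S=0 W=2
Step 3 [NS]: N:empty,E:wait,S:empty,W:wait | queues: N=0 E=0 S=0 W=2
Step 4 [EW]: N:wait,E:empty,S:wait,W:car1-GO | queues: N=0 E=0 S=0 W=1
Step 5 [EW]: N:wait,E:empty,S:wait,W:car3-GO | queues: N=0 E=0 S=0 W=0

N: empty
E: empty
S: empty
W: empty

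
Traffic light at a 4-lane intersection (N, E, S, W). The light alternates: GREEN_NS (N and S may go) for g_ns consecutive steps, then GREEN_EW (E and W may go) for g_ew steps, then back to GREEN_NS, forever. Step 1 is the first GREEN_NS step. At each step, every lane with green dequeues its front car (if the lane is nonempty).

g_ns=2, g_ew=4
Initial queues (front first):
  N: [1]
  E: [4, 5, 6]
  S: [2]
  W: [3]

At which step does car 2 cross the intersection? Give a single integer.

Step 1 [NS]: N:car1-GO,E:wait,S:car2-GO,W:wait | queues: N=0 E=3 S=0 W=1
Step 2 [NS]: N:empty,E:wait,S:empty,W:wait | queues: N=0 E=3 S=0 W=1
Step 3 [EW]: N:wait,E:car4-GO,S:wait,W:car3-GO | queues: N=0 E=2 S=0 W=0
Step 4 [EW]: N:wait,E:car5-GO,S:wait,W:empty | queues: N=0 E=1 S=0 W=0
Step 5 [EW]: N:wait,E:car6-GO,S:wait,W:empty | queues: N=0 E=0 S=0 W=0
Car 2 crosses at step 1

1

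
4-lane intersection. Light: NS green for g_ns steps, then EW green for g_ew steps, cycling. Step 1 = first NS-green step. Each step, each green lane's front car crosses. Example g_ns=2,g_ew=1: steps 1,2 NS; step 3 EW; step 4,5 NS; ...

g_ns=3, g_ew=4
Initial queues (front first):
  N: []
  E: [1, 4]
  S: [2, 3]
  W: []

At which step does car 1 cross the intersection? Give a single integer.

Step 1 [NS]: N:empty,E:wait,S:car2-GO,W:wait | queues: N=0 E=2 S=1 W=0
Step 2 [NS]: N:empty,E:wait,S:car3-GO,W:wait | queues: N=0 E=2 S=0 W=0
Step 3 [NS]: N:empty,E:wait,S:empty,W:wait | queues: N=0 E=2 S=0 W=0
Step 4 [EW]: N:wait,E:car1-GO,S:wait,W:empty | queues: N=0 E=1 S=0 W=0
Step 5 [EW]: N:wait,E:car4-GO,S:wait,W:empty | queues: N=0 E=0 S=0 W=0
Car 1 crosses at step 4

4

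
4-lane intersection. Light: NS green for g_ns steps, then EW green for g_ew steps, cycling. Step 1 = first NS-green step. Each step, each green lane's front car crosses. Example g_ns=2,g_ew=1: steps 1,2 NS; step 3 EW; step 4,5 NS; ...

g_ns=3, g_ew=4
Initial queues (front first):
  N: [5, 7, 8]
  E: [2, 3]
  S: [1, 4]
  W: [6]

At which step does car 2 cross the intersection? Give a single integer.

Step 1 [NS]: N:car5-GO,E:wait,S:car1-GO,W:wait | queues: N=2 E=2 S=1 W=1
Step 2 [NS]: N:car7-GO,E:wait,S:car4-GO,W:wait | queues: N=1 E=2 S=0 W=1
Step 3 [NS]: N:car8-GO,E:wait,S:empty,W:wait | queues: N=0 E=2 S=0 W=1
Step 4 [EW]: N:wait,E:car2-GO,S:wait,W:car6-GO | queues: N=0 E=1 S=0 W=0
Step 5 [EW]: N:wait,E:car3-GO,S:wait,W:empty | queues: N=0 E=0 S=0 W=0
Car 2 crosses at step 4

4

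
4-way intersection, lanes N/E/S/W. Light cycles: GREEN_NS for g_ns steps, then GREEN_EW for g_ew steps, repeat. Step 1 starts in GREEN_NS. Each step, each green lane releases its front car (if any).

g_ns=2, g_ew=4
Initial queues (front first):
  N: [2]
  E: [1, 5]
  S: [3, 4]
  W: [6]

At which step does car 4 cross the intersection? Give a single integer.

Step 1 [NS]: N:car2-GO,E:wait,S:car3-GO,W:wait | queues: N=0 E=2 S=1 W=1
Step 2 [NS]: N:empty,E:wait,S:car4-GO,W:wait | queues: N=0 E=2 S=0 W=1
Step 3 [EW]: N:wait,E:car1-GO,S:wait,W:car6-GO | queues: N=0 E=1 S=0 W=0
Step 4 [EW]: N:wait,E:car5-GO,S:wait,W:empty | queues: N=0 E=0 S=0 W=0
Car 4 crosses at step 2

2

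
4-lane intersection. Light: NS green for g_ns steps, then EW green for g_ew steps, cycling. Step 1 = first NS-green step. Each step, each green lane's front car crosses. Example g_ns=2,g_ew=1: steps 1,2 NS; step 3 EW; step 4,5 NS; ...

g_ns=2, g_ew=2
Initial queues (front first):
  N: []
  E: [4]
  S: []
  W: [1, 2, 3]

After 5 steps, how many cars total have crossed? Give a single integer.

Answer: 3

Derivation:
Step 1 [NS]: N:empty,E:wait,S:empty,W:wait | queues: N=0 E=1 S=0 W=3
Step 2 [NS]: N:empty,E:wait,S:empty,W:wait | queues: N=0 E=1 S=0 W=3
Step 3 [EW]: N:wait,E:car4-GO,S:wait,W:car1-GO | queues: N=0 E=0 S=0 W=2
Step 4 [EW]: N:wait,E:empty,S:wait,W:car2-GO | queues: N=0 E=0 S=0 W=1
Step 5 [NS]: N:empty,E:wait,S:empty,W:wait | queues: N=0 E=0 S=0 W=1
Cars crossed by step 5: 3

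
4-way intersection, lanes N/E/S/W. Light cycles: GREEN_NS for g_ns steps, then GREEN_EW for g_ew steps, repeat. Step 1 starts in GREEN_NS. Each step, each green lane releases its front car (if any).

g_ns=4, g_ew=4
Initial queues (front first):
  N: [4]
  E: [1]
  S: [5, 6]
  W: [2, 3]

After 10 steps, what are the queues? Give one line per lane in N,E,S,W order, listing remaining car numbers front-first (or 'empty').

Step 1 [NS]: N:car4-GO,E:wait,S:car5-GO,W:wait | queues: N=0 E=1 S=1 W=2
Step 2 [NS]: N:empty,E:wait,S:car6-GO,W:wait | queues: N=0 E=1 S=0 W=2
Step 3 [NS]: N:empty,E:wait,S:empty,W:wait | queues: N=0 E=1 S=0 W=2
Step 4 [NS]: N:empty,E:wait,S:empty,W:wait | queues: N=0 E=1 S=0 W=2
Step 5 [EW]: N:wait,E:car1-GO,S:wait,W:car2-GO | queues: N=0 E=0 S=0 W=1
Step 6 [EW]: N:wait,E:empty,S:wait,W:car3-GO | queues: N=0 E=0 S=0 W=0

N: empty
E: empty
S: empty
W: empty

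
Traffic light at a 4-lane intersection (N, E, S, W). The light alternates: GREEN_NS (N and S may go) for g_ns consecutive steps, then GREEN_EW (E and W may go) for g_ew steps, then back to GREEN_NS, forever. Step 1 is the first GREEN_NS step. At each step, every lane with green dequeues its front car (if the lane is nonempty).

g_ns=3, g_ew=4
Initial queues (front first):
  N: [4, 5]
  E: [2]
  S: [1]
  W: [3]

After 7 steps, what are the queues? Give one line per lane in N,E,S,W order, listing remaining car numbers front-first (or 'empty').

Step 1 [NS]: N:car4-GO,E:wait,S:car1-GO,W:wait | queues: N=1 E=1 S=0 W=1
Step 2 [NS]: N:car5-GO,E:wait,S:empty,W:wait | queues: N=0 E=1 S=0 W=1
Step 3 [NS]: N:empty,E:wait,S:empty,W:wait | queues: N=0 E=1 S=0 W=1
Step 4 [EW]: N:wait,E:car2-GO,S:wait,W:car3-GO | queues: N=0 E=0 S=0 W=0

N: empty
E: empty
S: empty
W: empty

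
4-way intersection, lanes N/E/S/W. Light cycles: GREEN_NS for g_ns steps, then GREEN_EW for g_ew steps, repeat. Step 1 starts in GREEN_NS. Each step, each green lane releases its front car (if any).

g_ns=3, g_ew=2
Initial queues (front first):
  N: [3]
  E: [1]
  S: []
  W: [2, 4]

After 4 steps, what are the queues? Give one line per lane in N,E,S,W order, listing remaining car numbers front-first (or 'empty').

Step 1 [NS]: N:car3-GO,E:wait,S:empty,W:wait | queues: N=0 E=1 S=0 W=2
Step 2 [NS]: N:empty,E:wait,S:empty,W:wait | queues: N=0 E=1 S=0 W=2
Step 3 [NS]: N:empty,E:wait,S:empty,W:wait | queues: N=0 E=1 S=0 W=2
Step 4 [EW]: N:wait,E:car1-GO,S:wait,W:car2-GO | queues: N=0 E=0 S=0 W=1

N: empty
E: empty
S: empty
W: 4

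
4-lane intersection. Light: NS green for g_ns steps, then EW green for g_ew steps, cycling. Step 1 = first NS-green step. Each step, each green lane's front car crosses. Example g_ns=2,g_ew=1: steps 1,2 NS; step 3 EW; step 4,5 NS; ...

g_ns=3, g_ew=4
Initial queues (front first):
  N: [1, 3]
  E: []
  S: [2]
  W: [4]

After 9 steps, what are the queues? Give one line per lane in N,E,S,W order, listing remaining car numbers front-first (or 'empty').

Step 1 [NS]: N:car1-GO,E:wait,S:car2-GO,W:wait | queues: N=1 E=0 S=0 W=1
Step 2 [NS]: N:car3-GO,E:wait,S:empty,W:wait | queues: N=0 E=0 S=0 W=1
Step 3 [NS]: N:empty,E:wait,S:empty,W:wait | queues: N=0 E=0 S=0 W=1
Step 4 [EW]: N:wait,E:empty,S:wait,W:car4-GO | queues: N=0 E=0 S=0 W=0

N: empty
E: empty
S: empty
W: empty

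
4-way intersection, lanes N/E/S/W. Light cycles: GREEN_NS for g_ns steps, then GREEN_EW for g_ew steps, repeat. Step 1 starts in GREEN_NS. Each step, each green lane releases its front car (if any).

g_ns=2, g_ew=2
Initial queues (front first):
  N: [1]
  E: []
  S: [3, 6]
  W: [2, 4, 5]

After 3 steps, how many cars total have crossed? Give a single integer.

Answer: 4

Derivation:
Step 1 [NS]: N:car1-GO,E:wait,S:car3-GO,W:wait | queues: N=0 E=0 S=1 W=3
Step 2 [NS]: N:empty,E:wait,S:car6-GO,W:wait | queues: N=0 E=0 S=0 W=3
Step 3 [EW]: N:wait,E:empty,S:wait,W:car2-GO | queues: N=0 E=0 S=0 W=2
Cars crossed by step 3: 4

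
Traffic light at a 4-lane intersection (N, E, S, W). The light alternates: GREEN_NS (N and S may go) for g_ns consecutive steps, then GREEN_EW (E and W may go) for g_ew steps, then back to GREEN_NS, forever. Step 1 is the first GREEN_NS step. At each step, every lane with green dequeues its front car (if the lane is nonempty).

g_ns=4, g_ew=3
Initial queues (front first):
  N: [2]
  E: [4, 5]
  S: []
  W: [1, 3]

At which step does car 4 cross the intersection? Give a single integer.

Step 1 [NS]: N:car2-GO,E:wait,S:empty,W:wait | queues: N=0 E=2 S=0 W=2
Step 2 [NS]: N:empty,E:wait,S:empty,W:wait | queues: N=0 E=2 S=0 W=2
Step 3 [NS]: N:empty,E:wait,S:empty,W:wait | queues: N=0 E=2 S=0 W=2
Step 4 [NS]: N:empty,E:wait,S:empty,W:wait | queues: N=0 E=2 S=0 W=2
Step 5 [EW]: N:wait,E:car4-GO,S:wait,W:car1-GO | queues: N=0 E=1 S=0 W=1
Step 6 [EW]: N:wait,E:car5-GO,S:wait,W:car3-GO | queues: N=0 E=0 S=0 W=0
Car 4 crosses at step 5

5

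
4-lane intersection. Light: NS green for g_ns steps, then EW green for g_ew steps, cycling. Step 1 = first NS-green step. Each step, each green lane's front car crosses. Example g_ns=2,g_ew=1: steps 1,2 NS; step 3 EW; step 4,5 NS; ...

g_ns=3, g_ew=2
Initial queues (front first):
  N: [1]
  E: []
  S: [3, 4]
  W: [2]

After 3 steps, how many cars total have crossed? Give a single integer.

Step 1 [NS]: N:car1-GO,E:wait,S:car3-GO,W:wait | queues: N=0 E=0 S=1 W=1
Step 2 [NS]: N:empty,E:wait,S:car4-GO,W:wait | queues: N=0 E=0 S=0 W=1
Step 3 [NS]: N:empty,E:wait,S:empty,W:wait | queues: N=0 E=0 S=0 W=1
Cars crossed by step 3: 3

Answer: 3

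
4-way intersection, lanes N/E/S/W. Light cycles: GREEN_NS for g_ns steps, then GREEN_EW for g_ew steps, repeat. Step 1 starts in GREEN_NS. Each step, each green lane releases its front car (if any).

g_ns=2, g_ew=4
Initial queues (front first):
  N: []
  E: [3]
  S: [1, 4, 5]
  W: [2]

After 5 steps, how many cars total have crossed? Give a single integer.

Answer: 4

Derivation:
Step 1 [NS]: N:empty,E:wait,S:car1-GO,W:wait | queues: N=0 E=1 S=2 W=1
Step 2 [NS]: N:empty,E:wait,S:car4-GO,W:wait | queues: N=0 E=1 S=1 W=1
Step 3 [EW]: N:wait,E:car3-GO,S:wait,W:car2-GO | queues: N=0 E=0 S=1 W=0
Step 4 [EW]: N:wait,E:empty,S:wait,W:empty | queues: N=0 E=0 S=1 W=0
Step 5 [EW]: N:wait,E:empty,S:wait,W:empty | queues: N=0 E=0 S=1 W=0
Cars crossed by step 5: 4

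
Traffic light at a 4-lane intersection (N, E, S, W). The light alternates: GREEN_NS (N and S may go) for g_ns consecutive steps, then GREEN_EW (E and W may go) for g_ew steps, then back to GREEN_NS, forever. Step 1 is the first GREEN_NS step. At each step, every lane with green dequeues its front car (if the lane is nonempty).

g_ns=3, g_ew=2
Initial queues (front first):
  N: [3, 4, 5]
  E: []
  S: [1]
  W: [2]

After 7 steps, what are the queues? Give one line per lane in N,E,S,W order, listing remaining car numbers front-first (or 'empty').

Step 1 [NS]: N:car3-GO,E:wait,S:car1-GO,W:wait | queues: N=2 E=0 S=0 W=1
Step 2 [NS]: N:car4-GO,E:wait,S:empty,W:wait | queues: N=1 E=0 S=0 W=1
Step 3 [NS]: N:car5-GO,E:wait,S:empty,W:wait | queues: N=0 E=0 S=0 W=1
Step 4 [EW]: N:wait,E:empty,S:wait,W:car2-GO | queues: N=0 E=0 S=0 W=0

N: empty
E: empty
S: empty
W: empty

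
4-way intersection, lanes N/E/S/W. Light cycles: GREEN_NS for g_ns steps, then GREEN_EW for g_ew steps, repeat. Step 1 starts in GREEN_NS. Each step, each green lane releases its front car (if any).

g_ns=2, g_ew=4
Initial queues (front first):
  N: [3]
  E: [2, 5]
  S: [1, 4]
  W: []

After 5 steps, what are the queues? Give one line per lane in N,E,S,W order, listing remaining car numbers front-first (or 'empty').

Step 1 [NS]: N:car3-GO,E:wait,S:car1-GO,W:wait | queues: N=0 E=2 S=1 W=0
Step 2 [NS]: N:empty,E:wait,S:car4-GO,W:wait | queues: N=0 E=2 S=0 W=0
Step 3 [EW]: N:wait,E:car2-GO,S:wait,W:empty | queues: N=0 E=1 S=0 W=0
Step 4 [EW]: N:wait,E:car5-GO,S:wait,W:empty | queues: N=0 E=0 S=0 W=0

N: empty
E: empty
S: empty
W: empty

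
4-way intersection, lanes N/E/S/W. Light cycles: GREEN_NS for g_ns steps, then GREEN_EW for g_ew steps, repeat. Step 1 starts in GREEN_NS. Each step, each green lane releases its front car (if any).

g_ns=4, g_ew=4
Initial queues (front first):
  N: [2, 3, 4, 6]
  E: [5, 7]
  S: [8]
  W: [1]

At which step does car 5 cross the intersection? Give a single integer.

Step 1 [NS]: N:car2-GO,E:wait,S:car8-GO,W:wait | queues: N=3 E=2 S=0 W=1
Step 2 [NS]: N:car3-GO,E:wait,S:empty,W:wait | queues: N=2 E=2 S=0 W=1
Step 3 [NS]: N:car4-GO,E:wait,S:empty,W:wait | queues: N=1 E=2 S=0 W=1
Step 4 [NS]: N:car6-GO,E:wait,S:empty,W:wait | queues: N=0 E=2 S=0 W=1
Step 5 [EW]: N:wait,E:car5-GO,S:wait,W:car1-GO | queues: N=0 E=1 S=0 W=0
Step 6 [EW]: N:wait,E:car7-GO,S:wait,W:empty | queues: N=0 E=0 S=0 W=0
Car 5 crosses at step 5

5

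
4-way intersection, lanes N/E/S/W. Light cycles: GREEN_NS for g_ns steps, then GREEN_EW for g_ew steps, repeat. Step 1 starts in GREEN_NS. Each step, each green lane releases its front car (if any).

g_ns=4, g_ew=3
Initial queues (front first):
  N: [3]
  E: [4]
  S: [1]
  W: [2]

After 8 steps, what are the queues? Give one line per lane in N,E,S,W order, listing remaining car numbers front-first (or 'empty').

Step 1 [NS]: N:car3-GO,E:wait,S:car1-GO,W:wait | queues: N=0 E=1 S=0 W=1
Step 2 [NS]: N:empty,E:wait,S:empty,W:wait | queues: N=0 E=1 S=0 W=1
Step 3 [NS]: N:empty,E:wait,S:empty,W:wait | queues: N=0 E=1 S=0 W=1
Step 4 [NS]: N:empty,E:wait,S:empty,W:wait | queues: N=0 E=1 S=0 W=1
Step 5 [EW]: N:wait,E:car4-GO,S:wait,W:car2-GO | queues: N=0 E=0 S=0 W=0

N: empty
E: empty
S: empty
W: empty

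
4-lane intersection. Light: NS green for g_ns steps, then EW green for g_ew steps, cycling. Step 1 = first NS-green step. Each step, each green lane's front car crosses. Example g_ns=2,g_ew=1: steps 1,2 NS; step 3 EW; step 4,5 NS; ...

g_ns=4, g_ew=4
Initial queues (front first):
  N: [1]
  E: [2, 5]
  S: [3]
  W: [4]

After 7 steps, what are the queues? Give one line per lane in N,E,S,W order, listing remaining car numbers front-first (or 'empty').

Step 1 [NS]: N:car1-GO,E:wait,S:car3-GO,W:wait | queues: N=0 E=2 S=0 W=1
Step 2 [NS]: N:empty,E:wait,S:empty,W:wait | queues: N=0 E=2 S=0 W=1
Step 3 [NS]: N:empty,E:wait,S:empty,W:wait | queues: N=0 E=2 S=0 W=1
Step 4 [NS]: N:empty,E:wait,S:empty,W:wait | queues: N=0 E=2 S=0 W=1
Step 5 [EW]: N:wait,E:car2-GO,S:wait,W:car4-GO | queues: N=0 E=1 S=0 W=0
Step 6 [EW]: N:wait,E:car5-GO,S:wait,W:empty | queues: N=0 E=0 S=0 W=0

N: empty
E: empty
S: empty
W: empty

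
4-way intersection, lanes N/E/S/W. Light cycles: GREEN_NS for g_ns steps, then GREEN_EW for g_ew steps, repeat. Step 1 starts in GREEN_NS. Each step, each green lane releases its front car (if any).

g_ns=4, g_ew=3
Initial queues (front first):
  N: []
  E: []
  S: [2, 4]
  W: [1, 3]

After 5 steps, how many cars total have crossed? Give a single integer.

Answer: 3

Derivation:
Step 1 [NS]: N:empty,E:wait,S:car2-GO,W:wait | queues: N=0 E=0 S=1 W=2
Step 2 [NS]: N:empty,E:wait,S:car4-GO,W:wait | queues: N=0 E=0 S=0 W=2
Step 3 [NS]: N:empty,E:wait,S:empty,W:wait | queues: N=0 E=0 S=0 W=2
Step 4 [NS]: N:empty,E:wait,S:empty,W:wait | queues: N=0 E=0 S=0 W=2
Step 5 [EW]: N:wait,E:empty,S:wait,W:car1-GO | queues: N=0 E=0 S=0 W=1
Cars crossed by step 5: 3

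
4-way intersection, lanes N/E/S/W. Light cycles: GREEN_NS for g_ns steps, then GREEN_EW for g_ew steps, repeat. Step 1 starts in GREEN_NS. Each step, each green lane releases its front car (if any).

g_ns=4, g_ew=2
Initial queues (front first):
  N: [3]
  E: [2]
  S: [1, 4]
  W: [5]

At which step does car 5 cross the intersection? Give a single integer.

Step 1 [NS]: N:car3-GO,E:wait,S:car1-GO,W:wait | queues: N=0 E=1 S=1 W=1
Step 2 [NS]: N:empty,E:wait,S:car4-GO,W:wait | queues: N=0 E=1 S=0 W=1
Step 3 [NS]: N:empty,E:wait,S:empty,W:wait | queues: N=0 E=1 S=0 W=1
Step 4 [NS]: N:empty,E:wait,S:empty,W:wait | queues: N=0 E=1 S=0 W=1
Step 5 [EW]: N:wait,E:car2-GO,S:wait,W:car5-GO | queues: N=0 E=0 S=0 W=0
Car 5 crosses at step 5

5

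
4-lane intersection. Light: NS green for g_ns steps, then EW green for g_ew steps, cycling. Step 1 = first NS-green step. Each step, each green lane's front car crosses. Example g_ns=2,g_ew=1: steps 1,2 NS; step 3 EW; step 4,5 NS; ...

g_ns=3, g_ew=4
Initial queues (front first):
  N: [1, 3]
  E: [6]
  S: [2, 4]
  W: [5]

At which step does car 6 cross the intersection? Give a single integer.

Step 1 [NS]: N:car1-GO,E:wait,S:car2-GO,W:wait | queues: N=1 E=1 S=1 W=1
Step 2 [NS]: N:car3-GO,E:wait,S:car4-GO,W:wait | queues: N=0 E=1 S=0 W=1
Step 3 [NS]: N:empty,E:wait,S:empty,W:wait | queues: N=0 E=1 S=0 W=1
Step 4 [EW]: N:wait,E:car6-GO,S:wait,W:car5-GO | queues: N=0 E=0 S=0 W=0
Car 6 crosses at step 4

4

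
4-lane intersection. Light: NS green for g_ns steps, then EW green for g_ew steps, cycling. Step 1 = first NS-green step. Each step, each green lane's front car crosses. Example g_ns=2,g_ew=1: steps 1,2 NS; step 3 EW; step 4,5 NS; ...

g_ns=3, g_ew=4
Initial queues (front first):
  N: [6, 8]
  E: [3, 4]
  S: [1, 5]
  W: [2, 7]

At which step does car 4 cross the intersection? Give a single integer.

Step 1 [NS]: N:car6-GO,E:wait,S:car1-GO,W:wait | queues: N=1 E=2 S=1 W=2
Step 2 [NS]: N:car8-GO,E:wait,S:car5-GO,W:wait | queues: N=0 E=2 S=0 W=2
Step 3 [NS]: N:empty,E:wait,S:empty,W:wait | queues: N=0 E=2 S=0 W=2
Step 4 [EW]: N:wait,E:car3-GO,S:wait,W:car2-GO | queues: N=0 E=1 S=0 W=1
Step 5 [EW]: N:wait,E:car4-GO,S:wait,W:car7-GO | queues: N=0 E=0 S=0 W=0
Car 4 crosses at step 5

5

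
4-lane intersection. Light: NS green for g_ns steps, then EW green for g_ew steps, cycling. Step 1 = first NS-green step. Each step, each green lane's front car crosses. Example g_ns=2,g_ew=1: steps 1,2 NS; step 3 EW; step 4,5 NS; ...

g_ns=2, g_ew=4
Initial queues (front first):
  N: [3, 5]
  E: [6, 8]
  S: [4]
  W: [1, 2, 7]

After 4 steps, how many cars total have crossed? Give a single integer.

Step 1 [NS]: N:car3-GO,E:wait,S:car4-GO,W:wait | queues: N=1 E=2 S=0 W=3
Step 2 [NS]: N:car5-GO,E:wait,S:empty,W:wait | queues: N=0 E=2 S=0 W=3
Step 3 [EW]: N:wait,E:car6-GO,S:wait,W:car1-GO | queues: N=0 E=1 S=0 W=2
Step 4 [EW]: N:wait,E:car8-GO,S:wait,W:car2-GO | queues: N=0 E=0 S=0 W=1
Cars crossed by step 4: 7

Answer: 7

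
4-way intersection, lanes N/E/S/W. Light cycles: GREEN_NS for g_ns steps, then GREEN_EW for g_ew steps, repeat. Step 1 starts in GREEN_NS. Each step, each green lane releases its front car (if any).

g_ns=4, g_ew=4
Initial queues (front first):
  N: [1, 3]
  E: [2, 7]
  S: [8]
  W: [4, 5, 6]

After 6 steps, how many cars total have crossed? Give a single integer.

Step 1 [NS]: N:car1-GO,E:wait,S:car8-GO,W:wait | queues: N=1 E=2 S=0 W=3
Step 2 [NS]: N:car3-GO,E:wait,S:empty,W:wait | queues: N=0 E=2 S=0 W=3
Step 3 [NS]: N:empty,E:wait,S:empty,W:wait | queues: N=0 E=2 S=0 W=3
Step 4 [NS]: N:empty,E:wait,S:empty,W:wait | queues: N=0 E=2 S=0 W=3
Step 5 [EW]: N:wait,E:car2-GO,S:wait,W:car4-GO | queues: N=0 E=1 S=0 W=2
Step 6 [EW]: N:wait,E:car7-GO,S:wait,W:car5-GO | queues: N=0 E=0 S=0 W=1
Cars crossed by step 6: 7

Answer: 7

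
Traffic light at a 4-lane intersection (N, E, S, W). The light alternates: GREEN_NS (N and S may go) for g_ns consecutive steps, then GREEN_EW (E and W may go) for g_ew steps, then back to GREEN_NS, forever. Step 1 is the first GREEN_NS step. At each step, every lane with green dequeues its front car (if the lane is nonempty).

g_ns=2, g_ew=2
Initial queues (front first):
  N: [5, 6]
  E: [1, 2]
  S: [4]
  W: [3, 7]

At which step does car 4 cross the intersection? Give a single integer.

Step 1 [NS]: N:car5-GO,E:wait,S:car4-GO,W:wait | queues: N=1 E=2 S=0 W=2
Step 2 [NS]: N:car6-GO,E:wait,S:empty,W:wait | queues: N=0 E=2 S=0 W=2
Step 3 [EW]: N:wait,E:car1-GO,S:wait,W:car3-GO | queues: N=0 E=1 S=0 W=1
Step 4 [EW]: N:wait,E:car2-GO,S:wait,W:car7-GO | queues: N=0 E=0 S=0 W=0
Car 4 crosses at step 1

1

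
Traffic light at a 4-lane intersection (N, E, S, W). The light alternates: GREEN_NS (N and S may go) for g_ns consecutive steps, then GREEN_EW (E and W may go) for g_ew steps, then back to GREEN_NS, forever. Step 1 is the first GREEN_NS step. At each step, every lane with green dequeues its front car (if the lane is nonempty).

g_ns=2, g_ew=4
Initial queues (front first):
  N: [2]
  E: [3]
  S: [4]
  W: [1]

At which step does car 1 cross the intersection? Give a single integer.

Step 1 [NS]: N:car2-GO,E:wait,S:car4-GO,W:wait | queues: N=0 E=1 S=0 W=1
Step 2 [NS]: N:empty,E:wait,S:empty,W:wait | queues: N=0 E=1 S=0 W=1
Step 3 [EW]: N:wait,E:car3-GO,S:wait,W:car1-GO | queues: N=0 E=0 S=0 W=0
Car 1 crosses at step 3

3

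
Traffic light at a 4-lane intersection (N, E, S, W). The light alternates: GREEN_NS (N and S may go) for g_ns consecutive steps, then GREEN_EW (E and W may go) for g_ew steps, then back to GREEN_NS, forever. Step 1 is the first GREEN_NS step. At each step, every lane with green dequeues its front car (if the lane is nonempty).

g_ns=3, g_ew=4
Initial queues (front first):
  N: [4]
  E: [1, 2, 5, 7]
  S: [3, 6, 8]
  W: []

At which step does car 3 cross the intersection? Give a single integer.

Step 1 [NS]: N:car4-GO,E:wait,S:car3-GO,W:wait | queues: N=0 E=4 S=2 W=0
Step 2 [NS]: N:empty,E:wait,S:car6-GO,W:wait | queues: N=0 E=4 S=1 W=0
Step 3 [NS]: N:empty,E:wait,S:car8-GO,W:wait | queues: N=0 E=4 S=0 W=0
Step 4 [EW]: N:wait,E:car1-GO,S:wait,W:empty | queues: N=0 E=3 S=0 W=0
Step 5 [EW]: N:wait,E:car2-GO,S:wait,W:empty | queues: N=0 E=2 S=0 W=0
Step 6 [EW]: N:wait,E:car5-GO,S:wait,W:empty | queues: N=0 E=1 S=0 W=0
Step 7 [EW]: N:wait,E:car7-GO,S:wait,W:empty | queues: N=0 E=0 S=0 W=0
Car 3 crosses at step 1

1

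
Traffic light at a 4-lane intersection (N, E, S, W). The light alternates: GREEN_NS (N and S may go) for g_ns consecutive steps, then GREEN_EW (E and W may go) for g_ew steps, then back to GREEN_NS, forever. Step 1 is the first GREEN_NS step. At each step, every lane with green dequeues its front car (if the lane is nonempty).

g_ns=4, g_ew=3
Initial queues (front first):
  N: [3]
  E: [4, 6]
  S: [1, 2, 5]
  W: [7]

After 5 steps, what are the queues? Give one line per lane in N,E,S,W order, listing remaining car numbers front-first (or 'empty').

Step 1 [NS]: N:car3-GO,E:wait,S:car1-GO,W:wait | queues: N=0 E=2 S=2 W=1
Step 2 [NS]: N:empty,E:wait,S:car2-GO,W:wait | queues: N=0 E=2 S=1 W=1
Step 3 [NS]: N:empty,E:wait,S:car5-GO,W:wait | queues: N=0 E=2 S=0 W=1
Step 4 [NS]: N:empty,E:wait,S:empty,W:wait | queues: N=0 E=2 S=0 W=1
Step 5 [EW]: N:wait,E:car4-GO,S:wait,W:car7-GO | queues: N=0 E=1 S=0 W=0

N: empty
E: 6
S: empty
W: empty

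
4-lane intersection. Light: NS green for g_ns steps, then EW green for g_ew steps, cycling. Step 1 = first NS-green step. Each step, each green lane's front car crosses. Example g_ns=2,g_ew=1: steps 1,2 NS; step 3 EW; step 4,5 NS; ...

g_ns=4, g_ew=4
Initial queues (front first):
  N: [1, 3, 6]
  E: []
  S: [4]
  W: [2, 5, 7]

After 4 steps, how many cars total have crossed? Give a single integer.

Answer: 4

Derivation:
Step 1 [NS]: N:car1-GO,E:wait,S:car4-GO,W:wait | queues: N=2 E=0 S=0 W=3
Step 2 [NS]: N:car3-GO,E:wait,S:empty,W:wait | queues: N=1 E=0 S=0 W=3
Step 3 [NS]: N:car6-GO,E:wait,S:empty,W:wait | queues: N=0 E=0 S=0 W=3
Step 4 [NS]: N:empty,E:wait,S:empty,W:wait | queues: N=0 E=0 S=0 W=3
Cars crossed by step 4: 4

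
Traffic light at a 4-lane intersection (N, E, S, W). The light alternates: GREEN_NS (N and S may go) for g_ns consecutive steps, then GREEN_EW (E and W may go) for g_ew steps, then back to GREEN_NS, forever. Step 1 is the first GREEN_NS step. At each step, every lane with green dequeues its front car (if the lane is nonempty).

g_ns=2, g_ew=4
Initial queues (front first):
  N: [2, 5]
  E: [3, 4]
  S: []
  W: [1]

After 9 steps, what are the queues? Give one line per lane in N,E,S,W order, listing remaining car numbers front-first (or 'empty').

Step 1 [NS]: N:car2-GO,E:wait,S:empty,W:wait | queues: N=1 E=2 S=0 W=1
Step 2 [NS]: N:car5-GO,E:wait,S:empty,W:wait | queues: N=0 E=2 S=0 W=1
Step 3 [EW]: N:wait,E:car3-GO,S:wait,W:car1-GO | queues: N=0 E=1 S=0 W=0
Step 4 [EW]: N:wait,E:car4-GO,S:wait,W:empty | queues: N=0 E=0 S=0 W=0

N: empty
E: empty
S: empty
W: empty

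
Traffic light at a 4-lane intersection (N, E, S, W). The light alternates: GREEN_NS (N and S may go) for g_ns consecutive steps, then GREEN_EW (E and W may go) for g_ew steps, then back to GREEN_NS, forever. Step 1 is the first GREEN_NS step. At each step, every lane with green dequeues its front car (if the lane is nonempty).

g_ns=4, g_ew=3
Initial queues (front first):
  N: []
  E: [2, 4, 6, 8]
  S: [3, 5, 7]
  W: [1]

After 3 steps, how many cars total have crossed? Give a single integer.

Step 1 [NS]: N:empty,E:wait,S:car3-GO,W:wait | queues: N=0 E=4 S=2 W=1
Step 2 [NS]: N:empty,E:wait,S:car5-GO,W:wait | queues: N=0 E=4 S=1 W=1
Step 3 [NS]: N:empty,E:wait,S:car7-GO,W:wait | queues: N=0 E=4 S=0 W=1
Cars crossed by step 3: 3

Answer: 3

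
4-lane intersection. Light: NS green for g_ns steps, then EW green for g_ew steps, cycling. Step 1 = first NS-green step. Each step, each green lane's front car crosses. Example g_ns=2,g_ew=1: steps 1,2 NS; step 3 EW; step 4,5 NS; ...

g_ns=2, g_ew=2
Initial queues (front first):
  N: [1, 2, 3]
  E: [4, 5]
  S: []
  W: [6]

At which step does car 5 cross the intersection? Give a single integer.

Step 1 [NS]: N:car1-GO,E:wait,S:empty,W:wait | queues: N=2 E=2 S=0 W=1
Step 2 [NS]: N:car2-GO,E:wait,S:empty,W:wait | queues: N=1 E=2 S=0 W=1
Step 3 [EW]: N:wait,E:car4-GO,S:wait,W:car6-GO | queues: N=1 E=1 S=0 W=0
Step 4 [EW]: N:wait,E:car5-GO,S:wait,W:empty | queues: N=1 E=0 S=0 W=0
Step 5 [NS]: N:car3-GO,E:wait,S:empty,W:wait | queues: N=0 E=0 S=0 W=0
Car 5 crosses at step 4

4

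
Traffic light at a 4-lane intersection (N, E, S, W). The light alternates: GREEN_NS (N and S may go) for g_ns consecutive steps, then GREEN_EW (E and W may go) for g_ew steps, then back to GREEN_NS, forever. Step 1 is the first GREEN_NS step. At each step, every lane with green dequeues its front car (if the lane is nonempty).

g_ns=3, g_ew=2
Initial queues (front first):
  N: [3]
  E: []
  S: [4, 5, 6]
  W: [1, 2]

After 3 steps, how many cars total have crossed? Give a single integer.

Step 1 [NS]: N:car3-GO,E:wait,S:car4-GO,W:wait | queues: N=0 E=0 S=2 W=2
Step 2 [NS]: N:empty,E:wait,S:car5-GO,W:wait | queues: N=0 E=0 S=1 W=2
Step 3 [NS]: N:empty,E:wait,S:car6-GO,W:wait | queues: N=0 E=0 S=0 W=2
Cars crossed by step 3: 4

Answer: 4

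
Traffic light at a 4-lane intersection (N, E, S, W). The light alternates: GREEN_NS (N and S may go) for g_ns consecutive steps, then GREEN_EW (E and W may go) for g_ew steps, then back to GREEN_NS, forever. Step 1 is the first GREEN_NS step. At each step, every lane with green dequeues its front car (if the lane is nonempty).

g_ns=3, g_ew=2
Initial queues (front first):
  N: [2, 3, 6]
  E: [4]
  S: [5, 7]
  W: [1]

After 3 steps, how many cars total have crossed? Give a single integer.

Step 1 [NS]: N:car2-GO,E:wait,S:car5-GO,W:wait | queues: N=2 E=1 S=1 W=1
Step 2 [NS]: N:car3-GO,E:wait,S:car7-GO,W:wait | queues: N=1 E=1 S=0 W=1
Step 3 [NS]: N:car6-GO,E:wait,S:empty,W:wait | queues: N=0 E=1 S=0 W=1
Cars crossed by step 3: 5

Answer: 5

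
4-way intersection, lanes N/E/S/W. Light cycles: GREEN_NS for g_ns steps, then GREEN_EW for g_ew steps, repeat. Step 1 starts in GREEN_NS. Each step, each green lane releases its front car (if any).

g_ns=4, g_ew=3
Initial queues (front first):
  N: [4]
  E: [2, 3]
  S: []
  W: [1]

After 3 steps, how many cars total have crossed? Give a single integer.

Answer: 1

Derivation:
Step 1 [NS]: N:car4-GO,E:wait,S:empty,W:wait | queues: N=0 E=2 S=0 W=1
Step 2 [NS]: N:empty,E:wait,S:empty,W:wait | queues: N=0 E=2 S=0 W=1
Step 3 [NS]: N:empty,E:wait,S:empty,W:wait | queues: N=0 E=2 S=0 W=1
Cars crossed by step 3: 1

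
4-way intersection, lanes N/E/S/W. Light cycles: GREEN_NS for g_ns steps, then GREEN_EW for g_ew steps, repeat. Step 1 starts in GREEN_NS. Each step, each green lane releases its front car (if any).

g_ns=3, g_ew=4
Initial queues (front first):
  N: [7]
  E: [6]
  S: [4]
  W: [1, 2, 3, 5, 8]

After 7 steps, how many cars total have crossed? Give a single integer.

Step 1 [NS]: N:car7-GO,E:wait,S:car4-GO,W:wait | queues: N=0 E=1 S=0 W=5
Step 2 [NS]: N:empty,E:wait,S:empty,W:wait | queues: N=0 E=1 S=0 W=5
Step 3 [NS]: N:empty,E:wait,S:empty,W:wait | queues: N=0 E=1 S=0 W=5
Step 4 [EW]: N:wait,E:car6-GO,S:wait,W:car1-GO | queues: N=0 E=0 S=0 W=4
Step 5 [EW]: N:wait,E:empty,S:wait,W:car2-GO | queues: N=0 E=0 S=0 W=3
Step 6 [EW]: N:wait,E:empty,S:wait,W:car3-GO | queues: N=0 E=0 S=0 W=2
Step 7 [EW]: N:wait,E:empty,S:wait,W:car5-GO | queues: N=0 E=0 S=0 W=1
Cars crossed by step 7: 7

Answer: 7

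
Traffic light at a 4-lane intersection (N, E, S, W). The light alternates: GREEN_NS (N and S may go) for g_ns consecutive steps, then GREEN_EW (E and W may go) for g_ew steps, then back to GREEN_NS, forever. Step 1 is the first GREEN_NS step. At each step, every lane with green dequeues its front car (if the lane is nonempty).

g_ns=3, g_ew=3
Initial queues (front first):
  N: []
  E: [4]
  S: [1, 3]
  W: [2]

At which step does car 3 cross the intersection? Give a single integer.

Step 1 [NS]: N:empty,E:wait,S:car1-GO,W:wait | queues: N=0 E=1 S=1 W=1
Step 2 [NS]: N:empty,E:wait,S:car3-GO,W:wait | queues: N=0 E=1 S=0 W=1
Step 3 [NS]: N:empty,E:wait,S:empty,W:wait | queues: N=0 E=1 S=0 W=1
Step 4 [EW]: N:wait,E:car4-GO,S:wait,W:car2-GO | queues: N=0 E=0 S=0 W=0
Car 3 crosses at step 2

2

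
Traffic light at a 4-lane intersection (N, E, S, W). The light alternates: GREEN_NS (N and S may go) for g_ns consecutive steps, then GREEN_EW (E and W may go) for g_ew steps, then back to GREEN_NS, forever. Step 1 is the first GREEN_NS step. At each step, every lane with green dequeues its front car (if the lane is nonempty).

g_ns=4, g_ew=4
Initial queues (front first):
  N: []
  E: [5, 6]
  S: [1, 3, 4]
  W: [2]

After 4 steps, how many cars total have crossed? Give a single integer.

Step 1 [NS]: N:empty,E:wait,S:car1-GO,W:wait | queues: N=0 E=2 S=2 W=1
Step 2 [NS]: N:empty,E:wait,S:car3-GO,W:wait | queues: N=0 E=2 S=1 W=1
Step 3 [NS]: N:empty,E:wait,S:car4-GO,W:wait | queues: N=0 E=2 S=0 W=1
Step 4 [NS]: N:empty,E:wait,S:empty,W:wait | queues: N=0 E=2 S=0 W=1
Cars crossed by step 4: 3

Answer: 3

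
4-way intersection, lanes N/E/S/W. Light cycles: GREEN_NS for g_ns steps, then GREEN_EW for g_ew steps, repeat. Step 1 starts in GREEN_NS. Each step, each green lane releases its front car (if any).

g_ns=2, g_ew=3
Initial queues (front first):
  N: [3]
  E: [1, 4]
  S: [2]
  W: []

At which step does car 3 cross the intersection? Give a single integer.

Step 1 [NS]: N:car3-GO,E:wait,S:car2-GO,W:wait | queues: N=0 E=2 S=0 W=0
Step 2 [NS]: N:empty,E:wait,S:empty,W:wait | queues: N=0 E=2 S=0 W=0
Step 3 [EW]: N:wait,E:car1-GO,S:wait,W:empty | queues: N=0 E=1 S=0 W=0
Step 4 [EW]: N:wait,E:car4-GO,S:wait,W:empty | queues: N=0 E=0 S=0 W=0
Car 3 crosses at step 1

1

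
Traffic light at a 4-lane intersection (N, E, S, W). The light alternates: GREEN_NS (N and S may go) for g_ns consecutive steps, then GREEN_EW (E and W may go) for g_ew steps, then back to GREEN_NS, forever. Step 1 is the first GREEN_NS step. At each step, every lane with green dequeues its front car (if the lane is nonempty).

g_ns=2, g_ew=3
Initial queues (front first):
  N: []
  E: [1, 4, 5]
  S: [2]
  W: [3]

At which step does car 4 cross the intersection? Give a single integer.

Step 1 [NS]: N:empty,E:wait,S:car2-GO,W:wait | queues: N=0 E=3 S=0 W=1
Step 2 [NS]: N:empty,E:wait,S:empty,W:wait | queues: N=0 E=3 S=0 W=1
Step 3 [EW]: N:wait,E:car1-GO,S:wait,W:car3-GO | queues: N=0 E=2 S=0 W=0
Step 4 [EW]: N:wait,E:car4-GO,S:wait,W:empty | queues: N=0 E=1 S=0 W=0
Step 5 [EW]: N:wait,E:car5-GO,S:wait,W:empty | queues: N=0 E=0 S=0 W=0
Car 4 crosses at step 4

4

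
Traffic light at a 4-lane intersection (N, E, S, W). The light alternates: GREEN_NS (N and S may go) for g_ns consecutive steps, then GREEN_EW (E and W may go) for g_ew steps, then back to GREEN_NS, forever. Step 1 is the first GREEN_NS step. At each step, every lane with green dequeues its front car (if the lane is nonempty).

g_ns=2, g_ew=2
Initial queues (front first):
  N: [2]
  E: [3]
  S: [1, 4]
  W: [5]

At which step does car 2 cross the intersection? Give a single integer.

Step 1 [NS]: N:car2-GO,E:wait,S:car1-GO,W:wait | queues: N=0 E=1 S=1 W=1
Step 2 [NS]: N:empty,E:wait,S:car4-GO,W:wait | queues: N=0 E=1 S=0 W=1
Step 3 [EW]: N:wait,E:car3-GO,S:wait,W:car5-GO | queues: N=0 E=0 S=0 W=0
Car 2 crosses at step 1

1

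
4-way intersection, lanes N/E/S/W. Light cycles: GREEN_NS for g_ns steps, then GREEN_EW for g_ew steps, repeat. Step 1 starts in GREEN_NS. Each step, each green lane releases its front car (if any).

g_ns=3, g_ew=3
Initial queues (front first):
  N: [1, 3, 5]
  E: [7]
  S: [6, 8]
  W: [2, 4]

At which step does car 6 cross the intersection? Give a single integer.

Step 1 [NS]: N:car1-GO,E:wait,S:car6-GO,W:wait | queues: N=2 E=1 S=1 W=2
Step 2 [NS]: N:car3-GO,E:wait,S:car8-GO,W:wait | queues: N=1 E=1 S=0 W=2
Step 3 [NS]: N:car5-GO,E:wait,S:empty,W:wait | queues: N=0 E=1 S=0 W=2
Step 4 [EW]: N:wait,E:car7-GO,S:wait,W:car2-GO | queues: N=0 E=0 S=0 W=1
Step 5 [EW]: N:wait,E:empty,S:wait,W:car4-GO | queues: N=0 E=0 S=0 W=0
Car 6 crosses at step 1

1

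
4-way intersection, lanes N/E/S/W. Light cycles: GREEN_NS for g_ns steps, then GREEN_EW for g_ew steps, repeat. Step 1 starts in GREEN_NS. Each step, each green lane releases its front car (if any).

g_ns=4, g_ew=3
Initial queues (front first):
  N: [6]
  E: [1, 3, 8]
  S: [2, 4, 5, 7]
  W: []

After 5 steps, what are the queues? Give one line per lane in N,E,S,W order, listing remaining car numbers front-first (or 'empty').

Step 1 [NS]: N:car6-GO,E:wait,S:car2-GO,W:wait | queues: N=0 E=3 S=3 W=0
Step 2 [NS]: N:empty,E:wait,S:car4-GO,W:wait | queues: N=0 E=3 S=2 W=0
Step 3 [NS]: N:empty,E:wait,S:car5-GO,W:wait | queues: N=0 E=3 S=1 W=0
Step 4 [NS]: N:empty,E:wait,S:car7-GO,W:wait | queues: N=0 E=3 S=0 W=0
Step 5 [EW]: N:wait,E:car1-GO,S:wait,W:empty | queues: N=0 E=2 S=0 W=0

N: empty
E: 3 8
S: empty
W: empty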